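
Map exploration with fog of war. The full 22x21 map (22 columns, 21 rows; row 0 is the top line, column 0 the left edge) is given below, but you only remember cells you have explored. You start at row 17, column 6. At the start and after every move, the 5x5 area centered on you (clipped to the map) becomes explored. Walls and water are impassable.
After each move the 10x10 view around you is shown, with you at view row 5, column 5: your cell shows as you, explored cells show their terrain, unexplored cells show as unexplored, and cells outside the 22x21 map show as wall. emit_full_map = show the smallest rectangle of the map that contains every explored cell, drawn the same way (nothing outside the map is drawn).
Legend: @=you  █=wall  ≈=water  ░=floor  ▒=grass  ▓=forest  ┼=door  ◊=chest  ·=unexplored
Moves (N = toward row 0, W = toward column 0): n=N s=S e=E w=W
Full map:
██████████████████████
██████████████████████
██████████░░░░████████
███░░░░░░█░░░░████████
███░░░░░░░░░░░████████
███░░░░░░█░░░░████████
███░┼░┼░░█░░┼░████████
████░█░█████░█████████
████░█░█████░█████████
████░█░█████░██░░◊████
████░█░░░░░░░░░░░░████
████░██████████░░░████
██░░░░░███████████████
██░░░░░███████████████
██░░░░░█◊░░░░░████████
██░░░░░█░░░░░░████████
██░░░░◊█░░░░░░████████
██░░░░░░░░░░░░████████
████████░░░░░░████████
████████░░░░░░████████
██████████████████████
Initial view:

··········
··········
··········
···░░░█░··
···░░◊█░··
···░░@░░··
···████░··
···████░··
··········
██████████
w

··········
··········
··········
···░░░░█░·
···░░░◊█░·
···░░@░░░·
···█████░·
···█████░·
··········
██████████

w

█·········
█·········
█·········
█··░░░░░█░
█··░░░░◊█░
█··░░@░░░░
█··██████░
█··██████░
█·········
██████████

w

██········
██········
██········
██·█░░░░░█
██·█░░░░◊█
██·█░@░░░░
██·███████
██·███████
██········
██████████

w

███·······
███·······
███·······
█████░░░░░
█████░░░░◊
█████@░░░░
██████████
██████████
███·······
██████████

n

███·······
███·······
███·······
█████░░░··
█████░░░░░
█████@░░░◊
█████░░░░░
██████████
██████████
███·······

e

██········
██········
██········
████░░░░··
████░░░░░█
████░@░░◊█
████░░░░░░
██████████
██████████
██········

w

███·······
███·······
███·······
█████░░░░·
█████░░░░░
█████@░░░◊
█████░░░░░
██████████
██████████
███·······

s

███·······
███·······
█████░░░░·
█████░░░░░
█████░░░░◊
█████@░░░░
██████████
██████████
███·······
██████████

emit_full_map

██░░░░···
██░░░░░█░
██░░░░◊█░
██@░░░░░░
████████░
████████░

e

██········
██········
████░░░░··
████░░░░░█
████░░░░◊█
████░@░░░░
██████████
██████████
██········
██████████

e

█·········
█·········
███░░░░···
███░░░░░█░
███░░░░◊█░
███░░@░░░░
█████████░
█████████░
█·········
██████████

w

██········
██········
████░░░░··
████░░░░░█
████░░░░◊█
████░@░░░░
██████████
██████████
██········
██████████

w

███·······
███·······
█████░░░░·
█████░░░░░
█████░░░░◊
█████@░░░░
██████████
██████████
███·······
██████████

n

███·······
███·······
███·······
█████░░░░·
█████░░░░░
█████@░░░◊
█████░░░░░
██████████
██████████
███·······

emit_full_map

██░░░░···
██░░░░░█░
██@░░░◊█░
██░░░░░░░
████████░
████████░

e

██········
██········
██········
████░░░░··
████░░░░░█
████░@░░◊█
████░░░░░░
██████████
██████████
██········

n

██········
██········
██········
██·█░░░░··
████░░░░··
████░@░░░█
████░░░░◊█
████░░░░░░
██████████
██████████

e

█·········
█·········
█·········
█·█░░░░░··
███░░░░░··
███░░@░░█░
███░░░░◊█░
███░░░░░░░
█████████░
█████████░

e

··········
··········
··········
·█░░░░░█··
██░░░░░█··
██░░░@░█░·
██░░░░◊█░·
██░░░░░░░·
████████░·
████████░·

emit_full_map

·█░░░░░█·
██░░░░░█·
██░░░@░█░
██░░░░◊█░
██░░░░░░░
████████░
████████░

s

··········
··········
·█░░░░░█··
██░░░░░█··
██░░░░░█░·
██░░░@◊█░·
██░░░░░░░·
████████░·
████████░·
··········

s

··········
·█░░░░░█··
██░░░░░█··
██░░░░░█░·
██░░░░◊█░·
██░░░@░░░·
████████░·
████████░·
··········
██████████

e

··········
█░░░░░█···
█░░░░░█···
█░░░░░█░··
█░░░░◊█░··
█░░░░@░░··
███████░··
███████░··
··········
██████████

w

··········
·█░░░░░█··
██░░░░░█··
██░░░░░█░·
██░░░░◊█░·
██░░░@░░░·
████████░·
████████░·
··········
██████████

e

··········
█░░░░░█···
█░░░░░█···
█░░░░░█░··
█░░░░◊█░··
█░░░░@░░··
███████░··
███████░··
··········
██████████


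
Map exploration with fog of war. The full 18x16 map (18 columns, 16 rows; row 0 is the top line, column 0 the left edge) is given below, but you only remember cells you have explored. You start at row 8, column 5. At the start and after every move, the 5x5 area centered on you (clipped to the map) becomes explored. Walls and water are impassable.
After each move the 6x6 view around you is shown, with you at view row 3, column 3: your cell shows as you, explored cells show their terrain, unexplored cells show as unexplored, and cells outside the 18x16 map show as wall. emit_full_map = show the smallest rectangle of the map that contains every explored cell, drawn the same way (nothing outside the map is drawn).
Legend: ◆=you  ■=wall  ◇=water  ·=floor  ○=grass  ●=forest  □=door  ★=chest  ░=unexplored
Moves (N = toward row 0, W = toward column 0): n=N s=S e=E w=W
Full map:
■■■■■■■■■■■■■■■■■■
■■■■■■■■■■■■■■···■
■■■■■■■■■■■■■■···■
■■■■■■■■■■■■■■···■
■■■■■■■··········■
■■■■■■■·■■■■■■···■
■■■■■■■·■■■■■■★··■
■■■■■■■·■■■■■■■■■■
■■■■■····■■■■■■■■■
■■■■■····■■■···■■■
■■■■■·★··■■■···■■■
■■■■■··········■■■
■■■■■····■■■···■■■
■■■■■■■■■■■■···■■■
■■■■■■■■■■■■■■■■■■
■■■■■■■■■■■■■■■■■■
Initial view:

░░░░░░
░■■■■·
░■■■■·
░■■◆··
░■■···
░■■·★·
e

░░░░░░
■■■■·■
■■■■·■
■■·◆··
■■····
■■·★··

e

░░░░░░
■■■·■■
■■■·■■
■··◆·■
■····■
■·★··■

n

░░░░░░
░■■·■■
■■■·■■
■■■◆■■
■····■
■····■

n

░░░░░░
░■■···
░■■·■■
■■■◆■■
■■■·■■
■····■

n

░░░░░░
░■■■■■
░■■···
░■■◆■■
■■■·■■
■■■·■■

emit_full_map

░░■■■■■
░░■■···
░░■■◆■■
■■■■·■■
■■■■·■■
■■····■
■■····■
■■·★··■

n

░░░░░░
░■■■■■
░■■■■■
░■■◆··
░■■·■■
■■■·■■

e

░░░░░░
■■■■■■
■■■■■■
■■·◆··
■■·■■■
■■·■■■

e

░░░░░░
■■■■■■
■■■■■■
■··◆··
■·■■■■
■·■■■■

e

░░░░░░
■■■■■■
■■■■■■
···◆··
·■■■■■
·■■■■■

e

░░░░░░
■■■■■■
■■■■■■
···◆··
■■■■■■
■■■■■■

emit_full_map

░░■■■■■■■■■
░░■■■■■■■■■
░░■■····◆··
░░■■·■■■■■■
■■■■·■■■■■■
■■■■·■■░░░░
■■····■░░░░
■■····■░░░░
■■·★··■░░░░

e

░░░░░░
■■■■■·
■■■■■·
···◆··
■■■■■·
■■■■■★

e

░░░░░░
■■■■··
■■■■··
···◆··
■■■■··
■■■■★·

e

░░░░░░
■■■···
■■■···
···◆··
■■■···
■■■★··

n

░░░░░░
░■■···
■■■···
■■■◆··
······
■■■···

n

■■■■■■
░■■■■■
░■■···
■■■◆··
■■■···
······

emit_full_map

░░░░░░░░░■■■■■
░░░░░░░░░■■···
░░■■■■■■■■■◆··
░░■■■■■■■■■···
░░■■··········
░░■■·■■■■■■···
■■■■·■■■■■■★··
■■■■·■■░░░░░░░
■■····■░░░░░░░
■■····■░░░░░░░
■■·★··■░░░░░░░

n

■■■■■■
■■■■■■
░■■■■■
░■■◆··
■■■···
■■■···

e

■■■■■■
■■■■■■
■■■■■■
■■·◆·■
■■···■
■■···■

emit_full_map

░░░░░░░░░■■■■■■
░░░░░░░░░■■·◆·■
░░■■■■■■■■■···■
░░■■■■■■■■■···■
░░■■··········░
░░■■·■■■■■■···░
■■■■·■■■■■■★··░
■■■■·■■░░░░░░░░
■■····■░░░░░░░░
■■····■░░░░░░░░
■■·★··■░░░░░░░░


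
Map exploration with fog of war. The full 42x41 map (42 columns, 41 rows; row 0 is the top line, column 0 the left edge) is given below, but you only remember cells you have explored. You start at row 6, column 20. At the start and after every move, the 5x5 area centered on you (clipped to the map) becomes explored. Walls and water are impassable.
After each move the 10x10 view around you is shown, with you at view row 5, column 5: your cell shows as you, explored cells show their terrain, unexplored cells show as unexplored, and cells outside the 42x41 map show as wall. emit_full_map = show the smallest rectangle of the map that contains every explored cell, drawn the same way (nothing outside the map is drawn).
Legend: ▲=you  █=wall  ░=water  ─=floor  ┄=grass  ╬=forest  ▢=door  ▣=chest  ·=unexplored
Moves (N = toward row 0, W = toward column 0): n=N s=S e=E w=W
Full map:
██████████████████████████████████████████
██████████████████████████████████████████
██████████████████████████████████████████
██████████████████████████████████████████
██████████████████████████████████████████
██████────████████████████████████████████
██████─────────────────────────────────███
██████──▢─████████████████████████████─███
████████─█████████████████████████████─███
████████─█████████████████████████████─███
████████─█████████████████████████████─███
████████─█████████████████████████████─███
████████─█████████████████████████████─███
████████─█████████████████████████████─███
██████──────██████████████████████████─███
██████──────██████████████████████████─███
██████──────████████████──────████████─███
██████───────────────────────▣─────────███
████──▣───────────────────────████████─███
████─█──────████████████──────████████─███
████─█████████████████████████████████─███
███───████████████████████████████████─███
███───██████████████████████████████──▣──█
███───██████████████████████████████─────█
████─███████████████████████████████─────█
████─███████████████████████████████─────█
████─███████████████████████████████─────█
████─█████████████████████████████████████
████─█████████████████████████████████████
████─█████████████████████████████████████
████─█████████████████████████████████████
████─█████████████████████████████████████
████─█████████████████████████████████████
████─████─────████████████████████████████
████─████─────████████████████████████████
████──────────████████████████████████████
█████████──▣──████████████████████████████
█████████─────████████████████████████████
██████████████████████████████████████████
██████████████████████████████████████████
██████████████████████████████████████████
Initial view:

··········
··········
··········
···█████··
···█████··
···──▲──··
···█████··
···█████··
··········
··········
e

··········
··········
··········
··██████··
··██████··
··───▲──··
··██████··
··██████··
··········
··········

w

··········
··········
··········
···██████·
···██████·
···──▲───·
···██████·
···██████·
··········
··········

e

··········
··········
··········
··██████··
··██████··
··───▲──··
··██████··
··██████··
··········
··········

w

··········
··········
··········
···██████·
···██████·
···──▲───·
···██████·
···██████·
··········
··········


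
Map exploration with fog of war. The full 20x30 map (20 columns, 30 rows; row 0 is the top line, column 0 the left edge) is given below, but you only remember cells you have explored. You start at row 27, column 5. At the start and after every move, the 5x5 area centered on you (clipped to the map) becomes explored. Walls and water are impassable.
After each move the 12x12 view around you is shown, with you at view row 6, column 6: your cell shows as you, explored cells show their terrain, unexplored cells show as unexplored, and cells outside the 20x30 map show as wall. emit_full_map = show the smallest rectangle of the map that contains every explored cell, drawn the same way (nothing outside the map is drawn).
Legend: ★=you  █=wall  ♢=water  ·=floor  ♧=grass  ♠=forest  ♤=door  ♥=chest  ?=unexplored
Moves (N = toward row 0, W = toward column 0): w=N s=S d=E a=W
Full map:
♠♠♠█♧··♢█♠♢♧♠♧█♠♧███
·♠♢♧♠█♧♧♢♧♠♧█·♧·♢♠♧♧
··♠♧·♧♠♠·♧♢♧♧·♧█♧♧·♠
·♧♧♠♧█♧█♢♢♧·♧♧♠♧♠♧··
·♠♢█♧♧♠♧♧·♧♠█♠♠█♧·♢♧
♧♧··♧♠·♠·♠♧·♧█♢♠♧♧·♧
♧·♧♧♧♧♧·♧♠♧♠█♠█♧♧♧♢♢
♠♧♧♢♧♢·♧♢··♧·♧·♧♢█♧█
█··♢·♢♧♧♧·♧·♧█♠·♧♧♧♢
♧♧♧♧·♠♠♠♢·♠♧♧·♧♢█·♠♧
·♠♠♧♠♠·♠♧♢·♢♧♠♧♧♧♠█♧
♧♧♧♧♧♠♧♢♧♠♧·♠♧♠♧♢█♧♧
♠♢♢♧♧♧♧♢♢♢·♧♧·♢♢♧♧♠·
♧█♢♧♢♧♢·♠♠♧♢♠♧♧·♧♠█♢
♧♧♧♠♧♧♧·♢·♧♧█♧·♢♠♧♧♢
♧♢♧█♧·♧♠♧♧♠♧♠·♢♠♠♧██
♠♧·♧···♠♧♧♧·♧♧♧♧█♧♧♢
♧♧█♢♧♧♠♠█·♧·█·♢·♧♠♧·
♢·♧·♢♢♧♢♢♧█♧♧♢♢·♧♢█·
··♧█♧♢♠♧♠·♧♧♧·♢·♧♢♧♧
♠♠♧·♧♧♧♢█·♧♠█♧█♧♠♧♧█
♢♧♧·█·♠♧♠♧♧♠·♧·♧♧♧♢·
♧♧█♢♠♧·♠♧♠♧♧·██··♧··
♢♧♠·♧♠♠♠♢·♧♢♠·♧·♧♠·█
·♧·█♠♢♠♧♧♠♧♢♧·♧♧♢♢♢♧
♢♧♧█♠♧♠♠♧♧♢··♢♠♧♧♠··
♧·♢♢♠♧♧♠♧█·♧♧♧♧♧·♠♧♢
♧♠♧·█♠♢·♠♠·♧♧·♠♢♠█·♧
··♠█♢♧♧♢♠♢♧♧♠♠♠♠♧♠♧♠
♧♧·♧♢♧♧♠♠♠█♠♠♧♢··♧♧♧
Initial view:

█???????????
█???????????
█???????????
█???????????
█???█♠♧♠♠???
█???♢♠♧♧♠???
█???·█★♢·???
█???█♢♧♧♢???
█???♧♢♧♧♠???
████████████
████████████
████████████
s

█???????????
█???????????
█???????????
█???█♠♧♠♠???
█???♢♠♧♧♠???
█???·█♠♢·???
█???█♢★♧♢???
█???♧♢♧♧♠???
████████████
████████████
████████████
████████████

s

█???????????
█???????????
█???█♠♧♠♠???
█???♢♠♧♧♠???
█???·█♠♢·???
█???█♢♧♧♢???
█???♧♢★♧♠???
████████████
████████████
████████████
████████████
████████████

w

█???????????
█???????????
█???????????
█???█♠♧♠♠???
█???♢♠♧♧♠???
█???·█♠♢·???
█???█♢★♧♢???
█???♧♢♧♧♠???
████████████
████████████
████████████
████████████

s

█???????????
█???????????
█???█♠♧♠♠???
█???♢♠♧♧♠???
█???·█♠♢·???
█???█♢♧♧♢???
█???♧♢★♧♠???
████████████
████████████
████████████
████████████
████████████

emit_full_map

█♠♧♠♠
♢♠♧♧♠
·█♠♢·
█♢♧♧♢
♧♢★♧♠

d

????????????
????????????
???█♠♧♠♠????
???♢♠♧♧♠????
???·█♠♢·♠???
???█♢♧♧♢♠???
???♧♢♧★♠♠???
████████████
████████████
████████████
████████████
████████████

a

█???????????
█???????????
█???█♠♧♠♠???
█???♢♠♧♧♠???
█???·█♠♢·♠??
█???█♢♧♧♢♠??
█???♧♢★♧♠♠??
████████████
████████████
████████████
████████████
████████████

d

????????????
????????????
???█♠♧♠♠????
???♢♠♧♧♠????
???·█♠♢·♠???
???█♢♧♧♢♠???
???♧♢♧★♠♠???
████████████
████████████
████████████
████████████
████████████

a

█???????????
█???????????
█???█♠♧♠♠???
█???♢♠♧♧♠???
█???·█♠♢·♠??
█???█♢♧♧♢♠??
█???♧♢★♧♠♠??
████████████
████████████
████████████
████████████
████████████


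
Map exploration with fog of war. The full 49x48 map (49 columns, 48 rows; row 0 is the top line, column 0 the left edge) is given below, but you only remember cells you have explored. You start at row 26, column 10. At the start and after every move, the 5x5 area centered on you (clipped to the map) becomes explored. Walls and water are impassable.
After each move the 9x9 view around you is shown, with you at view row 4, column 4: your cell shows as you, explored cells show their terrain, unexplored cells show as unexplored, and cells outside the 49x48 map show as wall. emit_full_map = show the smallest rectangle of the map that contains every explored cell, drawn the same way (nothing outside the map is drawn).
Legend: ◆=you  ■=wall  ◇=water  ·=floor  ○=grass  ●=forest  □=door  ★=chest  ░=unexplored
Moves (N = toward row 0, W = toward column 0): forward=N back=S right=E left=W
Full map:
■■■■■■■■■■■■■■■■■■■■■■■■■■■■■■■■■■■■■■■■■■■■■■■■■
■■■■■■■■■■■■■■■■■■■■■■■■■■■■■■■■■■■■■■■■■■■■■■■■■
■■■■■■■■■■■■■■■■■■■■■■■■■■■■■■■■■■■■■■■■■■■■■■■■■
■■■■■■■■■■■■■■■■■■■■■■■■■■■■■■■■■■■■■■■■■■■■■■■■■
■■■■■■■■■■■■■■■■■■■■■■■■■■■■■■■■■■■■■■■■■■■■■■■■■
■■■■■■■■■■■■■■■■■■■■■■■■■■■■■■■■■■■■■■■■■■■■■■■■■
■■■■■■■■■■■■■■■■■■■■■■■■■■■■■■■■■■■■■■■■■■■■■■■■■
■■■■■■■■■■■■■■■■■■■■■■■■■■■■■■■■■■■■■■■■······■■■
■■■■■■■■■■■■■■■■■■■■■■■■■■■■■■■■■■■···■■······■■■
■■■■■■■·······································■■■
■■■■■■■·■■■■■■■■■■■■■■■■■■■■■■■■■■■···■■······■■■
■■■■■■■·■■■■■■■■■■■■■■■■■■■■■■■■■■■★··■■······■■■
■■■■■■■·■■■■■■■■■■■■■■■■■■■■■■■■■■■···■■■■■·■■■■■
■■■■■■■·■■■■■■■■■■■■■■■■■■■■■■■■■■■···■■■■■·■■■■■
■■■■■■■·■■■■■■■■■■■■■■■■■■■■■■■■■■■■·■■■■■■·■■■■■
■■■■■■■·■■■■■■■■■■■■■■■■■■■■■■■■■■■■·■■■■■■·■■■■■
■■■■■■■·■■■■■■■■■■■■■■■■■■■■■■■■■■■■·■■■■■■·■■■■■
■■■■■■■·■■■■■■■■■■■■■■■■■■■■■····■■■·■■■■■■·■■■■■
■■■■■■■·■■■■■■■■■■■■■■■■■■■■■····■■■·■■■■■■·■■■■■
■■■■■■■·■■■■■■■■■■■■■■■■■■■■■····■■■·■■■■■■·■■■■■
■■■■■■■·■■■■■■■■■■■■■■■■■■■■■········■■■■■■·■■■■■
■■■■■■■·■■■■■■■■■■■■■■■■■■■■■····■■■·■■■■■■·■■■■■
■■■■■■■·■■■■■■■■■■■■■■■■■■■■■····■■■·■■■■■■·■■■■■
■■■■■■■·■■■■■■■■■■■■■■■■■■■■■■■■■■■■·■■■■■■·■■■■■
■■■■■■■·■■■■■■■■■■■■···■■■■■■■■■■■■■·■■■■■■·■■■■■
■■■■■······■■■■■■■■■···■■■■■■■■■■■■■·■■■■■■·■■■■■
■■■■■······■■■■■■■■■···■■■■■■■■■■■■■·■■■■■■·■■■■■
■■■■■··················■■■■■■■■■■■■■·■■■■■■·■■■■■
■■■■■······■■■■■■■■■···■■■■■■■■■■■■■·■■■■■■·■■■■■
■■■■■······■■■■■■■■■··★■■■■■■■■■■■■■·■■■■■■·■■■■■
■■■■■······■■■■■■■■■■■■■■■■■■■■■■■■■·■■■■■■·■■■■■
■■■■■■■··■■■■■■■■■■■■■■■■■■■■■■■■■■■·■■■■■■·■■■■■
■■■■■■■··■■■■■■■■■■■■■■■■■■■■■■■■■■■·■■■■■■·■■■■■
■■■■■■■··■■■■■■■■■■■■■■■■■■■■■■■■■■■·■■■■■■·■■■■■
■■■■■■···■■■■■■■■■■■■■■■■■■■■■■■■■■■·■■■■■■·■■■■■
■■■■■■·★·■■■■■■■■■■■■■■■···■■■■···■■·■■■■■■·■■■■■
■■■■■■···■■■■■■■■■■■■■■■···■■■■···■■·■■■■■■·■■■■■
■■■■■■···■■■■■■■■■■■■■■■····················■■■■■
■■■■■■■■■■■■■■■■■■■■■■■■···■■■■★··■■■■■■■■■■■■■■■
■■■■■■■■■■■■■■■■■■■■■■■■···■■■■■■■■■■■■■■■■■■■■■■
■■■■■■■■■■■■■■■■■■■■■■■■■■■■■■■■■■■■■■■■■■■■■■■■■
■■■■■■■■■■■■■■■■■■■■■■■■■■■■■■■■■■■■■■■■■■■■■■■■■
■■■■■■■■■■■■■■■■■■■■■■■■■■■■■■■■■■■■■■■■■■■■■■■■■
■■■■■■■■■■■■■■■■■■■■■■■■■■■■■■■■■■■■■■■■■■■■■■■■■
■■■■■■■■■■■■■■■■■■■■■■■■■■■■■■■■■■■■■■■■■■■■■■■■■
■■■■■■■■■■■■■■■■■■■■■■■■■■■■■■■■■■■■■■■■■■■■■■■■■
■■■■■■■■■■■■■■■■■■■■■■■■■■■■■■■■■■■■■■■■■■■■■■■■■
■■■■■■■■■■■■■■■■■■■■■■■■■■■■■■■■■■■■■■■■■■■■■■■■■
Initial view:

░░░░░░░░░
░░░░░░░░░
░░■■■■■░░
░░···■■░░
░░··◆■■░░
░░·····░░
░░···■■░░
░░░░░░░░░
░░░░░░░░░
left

░░░░░░░░░
░░░░░░░░░
░░·■■■■■░
░░····■■░
░░··◆·■■░
░░······░
░░····■■░
░░░░░░░░░
░░░░░░░░░

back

░░░░░░░░░
░░·■■■■■░
░░····■■░
░░····■■░
░░··◆···░
░░····■■░
░░····■░░
░░░░░░░░░
░░░░░░░░░

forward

░░░░░░░░░
░░░░░░░░░
░░·■■■■■░
░░····■■░
░░··◆·■■░
░░······░
░░····■■░
░░····■░░
░░░░░░░░░

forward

░░░░░░░░░
░░░░░░░░░
░░·■■■■░░
░░·■■■■■░
░░··◆·■■░
░░····■■░
░░······░
░░····■■░
░░····■░░

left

░░░░░░░░░
░░░░░░░░░
░░■·■■■■░
░░■·■■■■■
░░··◆··■■
░░·····■■
░░·······
░░░····■■
░░░····■░

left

░░░░░░░░░
░░░░░░░░░
░░■■·■■■■
░░■■·■■■■
░░··◆···■
░░······■
░░·······
░░░░····■
░░░░····■

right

░░░░░░░░░
░░░░░░░░░
░■■·■■■■░
░■■·■■■■■
░···◆··■■
░······■■
░········
░░░····■■
░░░····■░

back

░░░░░░░░░
░■■·■■■■░
░■■·■■■■■
░······■■
░···◆··■■
░········
░░·····■■
░░░····■░
░░░░░░░░░

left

░░░░░░░░░
░░■■·■■■■
░░■■·■■■■
░░······■
░░··◆···■
░░·······
░░······■
░░░░····■
░░░░░░░░░

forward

░░░░░░░░░
░░░░░░░░░
░░■■·■■■■
░░■■·■■■■
░░··◆···■
░░······■
░░·······
░░······■
░░░░····■

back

░░░░░░░░░
░░■■·■■■■
░░■■·■■■■
░░······■
░░··◆···■
░░·······
░░······■
░░░░····■
░░░░░░░░░

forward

░░░░░░░░░
░░░░░░░░░
░░■■·■■■■
░░■■·■■■■
░░··◆···■
░░······■
░░·······
░░······■
░░░░····■


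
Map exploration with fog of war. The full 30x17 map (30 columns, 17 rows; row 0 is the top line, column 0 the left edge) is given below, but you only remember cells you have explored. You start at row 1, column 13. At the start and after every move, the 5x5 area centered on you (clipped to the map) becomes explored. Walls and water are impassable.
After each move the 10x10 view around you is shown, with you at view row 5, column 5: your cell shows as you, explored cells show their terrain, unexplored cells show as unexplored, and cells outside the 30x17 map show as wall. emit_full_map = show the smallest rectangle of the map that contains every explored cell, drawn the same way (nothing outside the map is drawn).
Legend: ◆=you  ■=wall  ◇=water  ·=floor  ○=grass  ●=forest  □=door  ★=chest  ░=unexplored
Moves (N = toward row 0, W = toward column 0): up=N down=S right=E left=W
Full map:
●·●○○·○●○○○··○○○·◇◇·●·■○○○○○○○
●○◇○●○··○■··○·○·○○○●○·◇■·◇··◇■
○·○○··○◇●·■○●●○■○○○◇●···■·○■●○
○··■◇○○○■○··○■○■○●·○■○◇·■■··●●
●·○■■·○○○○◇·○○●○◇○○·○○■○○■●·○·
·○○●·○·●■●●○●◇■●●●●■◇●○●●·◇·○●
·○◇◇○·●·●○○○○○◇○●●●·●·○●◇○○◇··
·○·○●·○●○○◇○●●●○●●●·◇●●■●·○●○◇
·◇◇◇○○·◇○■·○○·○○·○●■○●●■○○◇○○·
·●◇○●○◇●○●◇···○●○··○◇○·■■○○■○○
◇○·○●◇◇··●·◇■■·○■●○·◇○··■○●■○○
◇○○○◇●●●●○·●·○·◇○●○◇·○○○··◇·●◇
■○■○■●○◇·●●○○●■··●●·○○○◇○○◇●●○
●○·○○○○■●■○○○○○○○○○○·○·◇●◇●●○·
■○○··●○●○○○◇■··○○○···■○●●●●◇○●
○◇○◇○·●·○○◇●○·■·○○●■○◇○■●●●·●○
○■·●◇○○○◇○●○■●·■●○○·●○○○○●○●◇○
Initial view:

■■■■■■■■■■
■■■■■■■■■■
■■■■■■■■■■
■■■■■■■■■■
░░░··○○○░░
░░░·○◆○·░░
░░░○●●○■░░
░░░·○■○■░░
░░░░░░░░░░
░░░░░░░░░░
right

■■■■■■■■■■
■■■■■■■■■■
■■■■■■■■■■
■■■■■■■■■■
░░··○○○·░░
░░·○·◆·○░░
░░○●●○■○░░
░░·○■○■○░░
░░░░░░░░░░
░░░░░░░░░░

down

■■■■■■■■■■
■■■■■■■■■■
■■■■■■■■■■
░░··○○○·░░
░░·○·○·○░░
░░○●●◆■○░░
░░·○■○■○░░
░░░○○●○◇░░
░░░░░░░░░░
░░░░░░░░░░

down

■■■■■■■■■■
■■■■■■■■■■
░░··○○○·░░
░░·○·○·○░░
░░○●●○■○░░
░░·○■◆■○░░
░░░○○●○◇░░
░░░●◇■●●░░
░░░░░░░░░░
░░░░░░░░░░

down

■■■■■■■■■■
░░··○○○·░░
░░·○·○·○░░
░░○●●○■○░░
░░·○■○■○░░
░░░○○◆○◇░░
░░░●◇■●●░░
░░░○○◇○●░░
░░░░░░░░░░
░░░░░░░░░░

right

■■■■■■■■■■
░··○○○·░░░
░·○·○·○░░░
░○●●○■○○░░
░·○■○■○●░░
░░○○●◆◇○░░
░░●◇■●●●░░
░░○○◇○●●░░
░░░░░░░░░░
░░░░░░░░░░

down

░··○○○·░░░
░·○·○·○░░░
░○●●○■○○░░
░·○■○■○●░░
░░○○●○◇○░░
░░●◇■◆●●░░
░░○○◇○●●░░
░░░●●○●●░░
░░░░░░░░░░
░░░░░░░░░░

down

░·○·○·○░░░
░○●●○■○○░░
░·○■○■○●░░
░░○○●○◇○░░
░░●◇■●●●░░
░░○○◇◆●●░░
░░░●●○●●░░
░░░·○○·○░░
░░░░░░░░░░
░░░░░░░░░░

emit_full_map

··○○○·░
·○·○·○░
○●●○■○○
·○■○■○●
░○○●○◇○
░●◇■●●●
░○○◇◆●●
░░●●○●●
░░·○○·○

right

·○·○·○░░░░
○●●○■○○░░░
·○■○■○●░░░
░○○●○◇○○░░
░●◇■●●●●░░
░○○◇○◆●●░░
░░●●○●●●░░
░░·○○·○●░░
░░░░░░░░░░
░░░░░░░░░░

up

··○○○·░░░░
·○·○·○░░░░
○●●○■○○░░░
·○■○■○●·░░
░○○●○◇○○░░
░●◇■●◆●●░░
░○○◇○●●●░░
░░●●○●●●░░
░░·○○·○●░░
░░░░░░░░░░

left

░··○○○·░░░
░·○·○·○░░░
░○●●○■○○░░
░·○■○■○●·░
░░○○●○◇○○░
░░●◇■◆●●●░
░░○○◇○●●●░
░░░●●○●●●░
░░░·○○·○●░
░░░░░░░░░░

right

··○○○·░░░░
·○·○·○░░░░
○●●○■○○░░░
·○■○■○●·░░
░○○●○◇○○░░
░●◇■●◆●●░░
░○○◇○●●●░░
░░●●○●●●░░
░░·○○·○●░░
░░░░░░░░░░

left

░··○○○·░░░
░·○·○·○░░░
░○●●○■○○░░
░·○■○■○●·░
░░○○●○◇○○░
░░●◇■◆●●●░
░░○○◇○●●●░
░░░●●○●●●░
░░░·○○·○●░
░░░░░░░░░░

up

■■■■■■■■■■
░··○○○·░░░
░·○·○·○░░░
░○●●○■○○░░
░·○■○■○●·░
░░○○●◆◇○○░
░░●◇■●●●●░
░░○○◇○●●●░
░░░●●○●●●░
░░░·○○·○●░
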